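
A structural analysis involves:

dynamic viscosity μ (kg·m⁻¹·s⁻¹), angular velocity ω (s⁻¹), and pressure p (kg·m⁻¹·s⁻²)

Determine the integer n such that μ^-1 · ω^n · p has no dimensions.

-1

Balance the T exponent: (-1)·n from ω, plus −(-1) + (-2) = -1 from the rest, must sum to zero.
−n − 1 = 0, so n = -1.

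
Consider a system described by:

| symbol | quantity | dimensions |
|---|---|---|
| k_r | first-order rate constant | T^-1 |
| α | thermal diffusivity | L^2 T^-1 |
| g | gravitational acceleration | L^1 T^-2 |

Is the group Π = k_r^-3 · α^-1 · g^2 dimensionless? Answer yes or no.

Sum the exponent of each base dimension across the product:
  L: −3·[k_r]_L − [α]_L + 2·[g]_L = −3·(0) − (2) + 2·(1) = 0
  T: −3·[k_r]_T − [α]_T + 2·[g]_T = −3·(-1) − (-1) + 2·(-2) = 0
All base exponents vanish — dimensionless.

yes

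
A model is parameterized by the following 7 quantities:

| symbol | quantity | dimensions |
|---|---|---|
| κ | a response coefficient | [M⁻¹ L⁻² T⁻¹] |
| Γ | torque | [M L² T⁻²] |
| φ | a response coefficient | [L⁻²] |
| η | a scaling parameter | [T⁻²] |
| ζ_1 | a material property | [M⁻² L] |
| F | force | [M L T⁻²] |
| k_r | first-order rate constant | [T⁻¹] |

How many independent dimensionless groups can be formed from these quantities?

There are 7 variables and 3 base dimensions (M, L, T).
The dimension matrix has rank 3.
Independent dimensionless groups: 7 − 3 = 4.

4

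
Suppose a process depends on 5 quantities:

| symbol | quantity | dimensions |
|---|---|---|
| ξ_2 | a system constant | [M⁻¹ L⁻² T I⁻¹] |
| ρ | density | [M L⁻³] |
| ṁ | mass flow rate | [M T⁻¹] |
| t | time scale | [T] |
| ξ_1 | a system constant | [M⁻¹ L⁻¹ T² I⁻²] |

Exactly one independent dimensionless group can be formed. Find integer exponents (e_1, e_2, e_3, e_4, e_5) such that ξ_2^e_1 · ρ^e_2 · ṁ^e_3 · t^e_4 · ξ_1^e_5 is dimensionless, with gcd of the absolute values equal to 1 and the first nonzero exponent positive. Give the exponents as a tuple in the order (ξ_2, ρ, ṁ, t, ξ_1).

M: e_1·(-1) + e_2·(1) + e_3·(1) + e_4·(0) + e_5·(-1) = 0
L: e_1·(-2) + e_2·(-3) + e_3·(0) + e_4·(0) + e_5·(-1) = 0
T: e_1·(1) + e_2·(0) + e_3·(-1) + e_4·(1) + e_5·(2) = 0
I: e_1·(-1) + e_2·(0) + e_3·(0) + e_4·(0) + e_5·(-2) = 0
Solving this homogeneous linear system for the smallest-integer solution (first nonzero entry positive) gives (2, -1, 2, 2, -1).

(2, -1, 2, 2, -1)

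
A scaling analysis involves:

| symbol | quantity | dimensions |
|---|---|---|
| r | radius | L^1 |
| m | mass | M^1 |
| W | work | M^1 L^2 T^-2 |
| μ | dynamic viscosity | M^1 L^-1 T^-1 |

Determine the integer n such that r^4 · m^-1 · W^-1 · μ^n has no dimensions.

Balance the M exponent: (1)·n from μ, plus 4·(0) − (1) − (1) = -2 from the rest, must sum to zero.
n − 2 = 0, so n = 2.

2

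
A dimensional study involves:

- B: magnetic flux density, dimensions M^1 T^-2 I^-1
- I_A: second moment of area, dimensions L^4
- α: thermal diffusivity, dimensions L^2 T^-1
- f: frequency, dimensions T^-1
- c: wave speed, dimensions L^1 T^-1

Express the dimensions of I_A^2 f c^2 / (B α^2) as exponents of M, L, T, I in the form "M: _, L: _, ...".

Collect each base-dimension exponent across the product:
  M: −(1) + 2·(0) − 2·(0) + (0) + 2·(0) = -1
  L: −(0) + 2·(4) − 2·(2) + (0) + 2·(1) = 6
  T: −(-2) + 2·(0) − 2·(-1) + (-1) + 2·(-1) = 1
  I: −(-1) + 2·(0) − 2·(0) + (0) + 2·(0) = 1
So the dimensions are [M⁻¹ L⁶ T I].

M: -1, L: 6, T: 1, I: 1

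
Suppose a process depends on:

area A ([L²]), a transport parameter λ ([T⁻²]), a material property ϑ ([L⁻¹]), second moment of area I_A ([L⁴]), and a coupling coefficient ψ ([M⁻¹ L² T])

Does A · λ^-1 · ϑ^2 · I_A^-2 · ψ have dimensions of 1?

no

Sum the exponent of each base dimension across the product:
  M: [A]_M − [λ]_M + 2·[ϑ]_M − 2·[I_A]_M + [ψ]_M = (0) − (0) + 2·(0) − 2·(0) + (-1) = -1
  L: [A]_L − [λ]_L + 2·[ϑ]_L − 2·[I_A]_L + [ψ]_L = (2) − (0) + 2·(-1) − 2·(4) + (2) = -6
  T: [A]_T − [λ]_T + 2·[ϑ]_T − 2·[I_A]_T + [ψ]_T = (0) − (-2) + 2·(0) − 2·(0) + (1) = 3
Net dimensions [M⁻¹ L⁻⁶ T³] ≠ [1] — not dimensionless.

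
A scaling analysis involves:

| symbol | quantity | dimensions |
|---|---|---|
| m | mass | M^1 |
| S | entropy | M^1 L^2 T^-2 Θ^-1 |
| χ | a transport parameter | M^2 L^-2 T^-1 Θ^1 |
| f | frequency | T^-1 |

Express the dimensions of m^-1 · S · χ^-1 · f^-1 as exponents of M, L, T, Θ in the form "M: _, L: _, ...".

Collect each base-dimension exponent across the product:
  M: −(1) + (1) − (2) − (0) = -2
  L: −(0) + (2) − (-2) − (0) = 4
  T: −(0) + (-2) − (-1) − (-1) = 0
  Θ: −(0) + (-1) − (1) − (0) = -2
So the dimensions are [M⁻² L⁴ Θ⁻²].

M: -2, L: 4, T: 0, Θ: -2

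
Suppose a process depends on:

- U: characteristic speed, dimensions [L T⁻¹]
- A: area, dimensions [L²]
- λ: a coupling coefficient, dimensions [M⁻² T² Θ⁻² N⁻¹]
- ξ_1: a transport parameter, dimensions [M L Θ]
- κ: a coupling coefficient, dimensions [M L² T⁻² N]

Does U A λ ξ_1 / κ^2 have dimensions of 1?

Sum the exponent of each base dimension across the product:
  M: [U]_M + [A]_M + [λ]_M + [ξ_1]_M − 2·[κ]_M = (0) + (0) + (-2) + (1) − 2·(1) = -3
  L: [U]_L + [A]_L + [λ]_L + [ξ_1]_L − 2·[κ]_L = (1) + (2) + (0) + (1) − 2·(2) = 0
  T: [U]_T + [A]_T + [λ]_T + [ξ_1]_T − 2·[κ]_T = (-1) + (0) + (2) + (0) − 2·(-2) = 5
  Θ: [U]_Θ + [A]_Θ + [λ]_Θ + [ξ_1]_Θ − 2·[κ]_Θ = (0) + (0) + (-2) + (1) − 2·(0) = -1
  N: [U]_N + [A]_N + [λ]_N + [ξ_1]_N − 2·[κ]_N = (0) + (0) + (-1) + (0) − 2·(1) = -3
Net dimensions [M⁻³ T⁵ Θ⁻¹ N⁻³] ≠ [1] — not dimensionless.

no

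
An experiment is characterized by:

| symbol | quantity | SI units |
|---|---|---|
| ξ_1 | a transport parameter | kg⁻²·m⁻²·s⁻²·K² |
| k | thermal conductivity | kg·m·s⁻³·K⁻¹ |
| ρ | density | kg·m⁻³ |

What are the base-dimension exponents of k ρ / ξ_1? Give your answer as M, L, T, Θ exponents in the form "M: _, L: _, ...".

Collect each base-dimension exponent across the product:
  M: −(-2) + (1) + (1) = 4
  L: −(-2) + (1) + (-3) = 0
  T: −(-2) + (-3) + (0) = -1
  Θ: −(2) + (-1) + (0) = -3
So the dimensions are [M⁴ T⁻¹ Θ⁻³].

M: 4, L: 0, T: -1, Θ: -3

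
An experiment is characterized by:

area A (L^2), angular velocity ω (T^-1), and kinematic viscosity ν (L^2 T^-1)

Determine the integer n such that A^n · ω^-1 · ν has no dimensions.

-1

Balance the L exponent: (2)·n from A, plus −(0) + (2) = 2 from the rest, must sum to zero.
2n + 2 = 0, so n = -1.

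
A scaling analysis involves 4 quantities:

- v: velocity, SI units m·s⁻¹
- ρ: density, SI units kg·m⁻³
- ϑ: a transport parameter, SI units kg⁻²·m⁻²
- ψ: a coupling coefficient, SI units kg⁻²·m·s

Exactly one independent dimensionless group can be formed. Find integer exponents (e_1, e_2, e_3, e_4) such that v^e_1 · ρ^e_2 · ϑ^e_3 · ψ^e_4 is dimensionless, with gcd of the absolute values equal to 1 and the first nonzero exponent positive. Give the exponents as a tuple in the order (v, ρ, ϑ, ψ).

(2, 2, -1, 2)

M: e_1·(0) + e_2·(1) + e_3·(-2) + e_4·(-2) = 0
L: e_1·(1) + e_2·(-3) + e_3·(-2) + e_4·(1) = 0
T: e_1·(-1) + e_2·(0) + e_3·(0) + e_4·(1) = 0
Solving this homogeneous linear system for the smallest-integer solution (first nonzero entry positive) gives (2, 2, -1, 2).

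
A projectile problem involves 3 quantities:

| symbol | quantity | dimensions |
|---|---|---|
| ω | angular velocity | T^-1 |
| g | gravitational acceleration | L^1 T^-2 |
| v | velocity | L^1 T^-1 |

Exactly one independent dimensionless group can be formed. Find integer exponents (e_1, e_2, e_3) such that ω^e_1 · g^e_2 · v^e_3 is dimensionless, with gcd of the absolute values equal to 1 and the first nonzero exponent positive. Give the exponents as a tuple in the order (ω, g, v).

(1, -1, 1)

L: e_1·(0) + e_2·(1) + e_3·(1) = 0
T: e_1·(-1) + e_2·(-2) + e_3·(-1) = 0
Solving this homogeneous linear system for the smallest-integer solution (first nonzero entry positive) gives (1, -1, 1).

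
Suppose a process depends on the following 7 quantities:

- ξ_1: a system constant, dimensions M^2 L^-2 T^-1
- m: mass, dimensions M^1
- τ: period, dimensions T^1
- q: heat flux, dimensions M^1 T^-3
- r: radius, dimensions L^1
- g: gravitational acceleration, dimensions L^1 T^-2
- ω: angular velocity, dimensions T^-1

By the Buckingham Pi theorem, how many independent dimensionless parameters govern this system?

4

There are 7 variables and 3 base dimensions (M, L, T).
The dimension matrix has rank 3.
Independent dimensionless groups: 7 − 3 = 4.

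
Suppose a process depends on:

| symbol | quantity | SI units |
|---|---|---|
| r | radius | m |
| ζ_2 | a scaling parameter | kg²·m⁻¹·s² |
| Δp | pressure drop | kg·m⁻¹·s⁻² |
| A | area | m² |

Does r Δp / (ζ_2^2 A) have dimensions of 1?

Sum the exponent of each base dimension across the product:
  M: [r]_M − 2·[ζ_2]_M + [Δp]_M − [A]_M = (0) − 2·(2) + (1) − (0) = -3
  L: [r]_L − 2·[ζ_2]_L + [Δp]_L − [A]_L = (1) − 2·(-1) + (-1) − (2) = 0
  T: [r]_T − 2·[ζ_2]_T + [Δp]_T − [A]_T = (0) − 2·(2) + (-2) − (0) = -6
Net dimensions [M⁻³ T⁻⁶] ≠ [1] — not dimensionless.

no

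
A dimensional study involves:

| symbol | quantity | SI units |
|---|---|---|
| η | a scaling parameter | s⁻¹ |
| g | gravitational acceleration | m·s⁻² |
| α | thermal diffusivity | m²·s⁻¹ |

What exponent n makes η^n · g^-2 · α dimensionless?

3

Balance the T exponent: (-1)·n from η, plus −2·(-2) + (-1) = 3 from the rest, must sum to zero.
−n + 3 = 0, so n = 3.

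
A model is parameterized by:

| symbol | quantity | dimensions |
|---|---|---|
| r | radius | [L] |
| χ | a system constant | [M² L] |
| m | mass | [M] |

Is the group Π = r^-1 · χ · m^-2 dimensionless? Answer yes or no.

yes

Sum the exponent of each base dimension across the product:
  M: −[r]_M + [χ]_M − 2·[m]_M = −(0) + (2) − 2·(1) = 0
  L: −[r]_L + [χ]_L − 2·[m]_L = −(1) + (1) − 2·(0) = 0
  T: −[r]_T + [χ]_T − 2·[m]_T = −(0) + (0) − 2·(0) = 0
All base exponents vanish — dimensionless.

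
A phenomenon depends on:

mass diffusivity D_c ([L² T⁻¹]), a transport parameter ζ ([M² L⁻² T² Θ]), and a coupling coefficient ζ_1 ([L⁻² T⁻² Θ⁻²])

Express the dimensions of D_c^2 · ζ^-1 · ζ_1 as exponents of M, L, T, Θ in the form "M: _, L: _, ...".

Collect each base-dimension exponent across the product:
  M: 2·(0) − (2) + (0) = -2
  L: 2·(2) − (-2) + (-2) = 4
  T: 2·(-1) − (2) + (-2) = -6
  Θ: 2·(0) − (1) + (-2) = -3
So the dimensions are [M⁻² L⁴ T⁻⁶ Θ⁻³].

M: -2, L: 4, T: -6, Θ: -3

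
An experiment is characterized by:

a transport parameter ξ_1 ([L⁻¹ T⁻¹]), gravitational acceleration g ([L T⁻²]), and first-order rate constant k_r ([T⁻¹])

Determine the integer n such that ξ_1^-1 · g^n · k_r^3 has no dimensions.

Balance the L exponent: (1)·n from g, plus −(-1) + 3·(0) = 1 from the rest, must sum to zero.
n + 1 = 0, so n = -1.

-1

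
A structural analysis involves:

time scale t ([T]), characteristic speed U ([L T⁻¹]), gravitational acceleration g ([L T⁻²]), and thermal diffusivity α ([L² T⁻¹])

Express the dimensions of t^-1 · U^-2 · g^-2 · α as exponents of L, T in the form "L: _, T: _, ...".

Collect each base-dimension exponent across the product:
  L: −(0) − 2·(1) − 2·(1) + (2) = -2
  T: −(1) − 2·(-1) − 2·(-2) + (-1) = 4
So the dimensions are [L⁻² T⁴].

L: -2, T: 4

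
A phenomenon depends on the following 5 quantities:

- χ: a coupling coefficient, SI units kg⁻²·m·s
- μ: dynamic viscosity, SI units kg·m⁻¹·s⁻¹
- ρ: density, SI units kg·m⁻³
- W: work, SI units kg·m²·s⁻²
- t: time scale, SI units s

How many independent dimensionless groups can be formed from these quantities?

2

There are 5 variables and 3 base dimensions (M, L, T).
The dimension matrix has rank 3.
Independent dimensionless groups: 5 − 3 = 2.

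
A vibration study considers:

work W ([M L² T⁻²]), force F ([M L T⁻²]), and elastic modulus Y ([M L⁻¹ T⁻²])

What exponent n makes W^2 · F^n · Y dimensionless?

Balance the M exponent: (1)·n from F, plus 2·(1) + (1) = 3 from the rest, must sum to zero.
n + 3 = 0, so n = -3.

-3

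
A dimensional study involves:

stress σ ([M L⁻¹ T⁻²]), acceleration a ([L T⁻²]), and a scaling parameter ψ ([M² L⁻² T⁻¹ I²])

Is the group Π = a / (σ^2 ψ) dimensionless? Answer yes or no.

no

Sum the exponent of each base dimension across the product:
  M: −2·[σ]_M + [a]_M − [ψ]_M = −2·(1) + (0) − (2) = -4
  L: −2·[σ]_L + [a]_L − [ψ]_L = −2·(-1) + (1) − (-2) = 5
  T: −2·[σ]_T + [a]_T − [ψ]_T = −2·(-2) + (-2) − (-1) = 3
  I: −2·[σ]_I + [a]_I − [ψ]_I = −2·(0) + (0) − (2) = -2
Net dimensions [M⁻⁴ L⁵ T³ I⁻²] ≠ [1] — not dimensionless.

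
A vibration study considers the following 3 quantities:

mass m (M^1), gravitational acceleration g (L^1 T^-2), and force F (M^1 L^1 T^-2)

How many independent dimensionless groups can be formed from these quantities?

There are 3 variables and 3 base dimensions (M, L, T).
The dimension matrix has rank 2 (less than 3: the dimension vectors are linearly dependent).
Independent dimensionless groups: 3 − 2 = 1.

1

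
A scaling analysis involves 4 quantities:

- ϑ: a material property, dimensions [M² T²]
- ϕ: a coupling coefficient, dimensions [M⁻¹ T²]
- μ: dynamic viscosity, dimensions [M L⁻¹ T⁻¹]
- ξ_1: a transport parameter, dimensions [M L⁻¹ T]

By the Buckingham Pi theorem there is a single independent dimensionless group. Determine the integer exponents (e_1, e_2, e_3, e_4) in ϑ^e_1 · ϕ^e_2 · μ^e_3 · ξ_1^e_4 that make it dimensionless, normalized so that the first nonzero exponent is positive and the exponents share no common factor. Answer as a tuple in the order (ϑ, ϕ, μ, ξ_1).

M: e_1·(2) + e_2·(-1) + e_3·(1) + e_4·(1) = 0
L: e_1·(0) + e_2·(0) + e_3·(-1) + e_4·(-1) = 0
T: e_1·(2) + e_2·(2) + e_3·(-1) + e_4·(1) = 0
Solving this homogeneous linear system for the smallest-integer solution (first nonzero entry positive) gives (1, 2, 3, -3).

(1, 2, 3, -3)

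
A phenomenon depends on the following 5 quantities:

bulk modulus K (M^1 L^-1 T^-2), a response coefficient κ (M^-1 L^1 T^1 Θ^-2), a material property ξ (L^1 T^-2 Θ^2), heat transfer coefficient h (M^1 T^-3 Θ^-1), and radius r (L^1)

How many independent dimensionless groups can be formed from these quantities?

1

There are 5 variables and 4 base dimensions (M, L, T, Θ).
The dimension matrix has rank 4.
Independent dimensionless groups: 5 − 4 = 1.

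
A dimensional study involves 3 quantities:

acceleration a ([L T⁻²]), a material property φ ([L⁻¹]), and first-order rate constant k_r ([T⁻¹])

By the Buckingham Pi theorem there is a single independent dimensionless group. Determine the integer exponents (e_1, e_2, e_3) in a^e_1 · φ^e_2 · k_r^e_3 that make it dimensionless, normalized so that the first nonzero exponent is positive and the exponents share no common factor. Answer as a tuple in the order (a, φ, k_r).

(1, 1, -2)

L: e_1·(1) + e_2·(-1) + e_3·(0) = 0
T: e_1·(-2) + e_2·(0) + e_3·(-1) = 0
Solving this homogeneous linear system for the smallest-integer solution (first nonzero entry positive) gives (1, 1, -2).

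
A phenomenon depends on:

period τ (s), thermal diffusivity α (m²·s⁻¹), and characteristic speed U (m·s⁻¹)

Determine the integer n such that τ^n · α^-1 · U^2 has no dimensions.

Balance the T exponent: (1)·n from τ, plus −(-1) + 2·(-1) = -1 from the rest, must sum to zero.
n − 1 = 0, so n = 1.

1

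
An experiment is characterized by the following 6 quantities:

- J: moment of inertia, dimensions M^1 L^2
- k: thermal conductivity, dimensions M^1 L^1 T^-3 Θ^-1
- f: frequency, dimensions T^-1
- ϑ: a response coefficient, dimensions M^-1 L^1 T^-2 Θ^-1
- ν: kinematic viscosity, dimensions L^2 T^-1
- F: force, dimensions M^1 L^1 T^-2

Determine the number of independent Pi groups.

2

There are 6 variables and 4 base dimensions (M, L, T, Θ).
The dimension matrix has rank 4.
Independent dimensionless groups: 6 − 4 = 2.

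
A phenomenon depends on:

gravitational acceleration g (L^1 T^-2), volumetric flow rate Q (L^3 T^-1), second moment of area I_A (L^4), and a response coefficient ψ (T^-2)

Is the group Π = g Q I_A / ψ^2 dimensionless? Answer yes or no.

Sum the exponent of each base dimension across the product:
  L: [g]_L + [Q]_L + [I_A]_L − 2·[ψ]_L = (1) + (3) + (4) − 2·(0) = 8
  T: [g]_T + [Q]_T + [I_A]_T − 2·[ψ]_T = (-2) + (-1) + (0) − 2·(-2) = 1
Net dimensions [L⁸ T] ≠ [1] — not dimensionless.

no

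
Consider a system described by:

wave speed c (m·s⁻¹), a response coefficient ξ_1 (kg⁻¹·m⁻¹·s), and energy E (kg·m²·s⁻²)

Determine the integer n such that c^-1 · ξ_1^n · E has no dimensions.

Balance the M exponent: (-1)·n from ξ_1, plus −(0) + (1) = 1 from the rest, must sum to zero.
−n + 1 = 0, so n = 1.

1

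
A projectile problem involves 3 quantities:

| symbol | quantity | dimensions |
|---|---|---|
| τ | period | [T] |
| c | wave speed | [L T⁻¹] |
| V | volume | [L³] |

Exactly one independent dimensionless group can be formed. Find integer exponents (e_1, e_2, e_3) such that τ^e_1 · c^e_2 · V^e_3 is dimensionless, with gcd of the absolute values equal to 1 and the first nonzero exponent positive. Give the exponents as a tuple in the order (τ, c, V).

(3, 3, -1)

L: e_1·(0) + e_2·(1) + e_3·(3) = 0
T: e_1·(1) + e_2·(-1) + e_3·(0) = 0
Solving this homogeneous linear system for the smallest-integer solution (first nonzero entry positive) gives (3, 3, -1).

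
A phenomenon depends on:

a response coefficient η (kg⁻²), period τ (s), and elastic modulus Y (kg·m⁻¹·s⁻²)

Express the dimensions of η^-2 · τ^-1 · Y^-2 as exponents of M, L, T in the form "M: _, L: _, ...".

M: 2, L: 2, T: 3

Collect each base-dimension exponent across the product:
  M: −2·(-2) − (0) − 2·(1) = 2
  L: −2·(0) − (0) − 2·(-1) = 2
  T: −2·(0) − (1) − 2·(-2) = 3
So the dimensions are [M² L² T³].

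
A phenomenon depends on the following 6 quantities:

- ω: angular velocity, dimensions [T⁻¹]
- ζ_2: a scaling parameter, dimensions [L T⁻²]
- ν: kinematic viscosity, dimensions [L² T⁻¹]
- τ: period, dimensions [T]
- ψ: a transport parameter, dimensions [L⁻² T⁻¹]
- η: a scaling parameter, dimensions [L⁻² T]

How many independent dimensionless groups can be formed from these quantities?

4

There are 6 variables and 2 base dimensions (L, T).
The dimension matrix has rank 2.
Independent dimensionless groups: 6 − 2 = 4.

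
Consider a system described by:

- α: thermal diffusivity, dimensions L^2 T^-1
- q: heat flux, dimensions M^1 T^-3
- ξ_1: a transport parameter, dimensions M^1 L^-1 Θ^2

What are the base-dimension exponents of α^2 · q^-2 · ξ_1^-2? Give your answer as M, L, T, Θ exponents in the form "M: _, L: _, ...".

Collect each base-dimension exponent across the product:
  M: 2·(0) − 2·(1) − 2·(1) = -4
  L: 2·(2) − 2·(0) − 2·(-1) = 6
  T: 2·(-1) − 2·(-3) − 2·(0) = 4
  Θ: 2·(0) − 2·(0) − 2·(2) = -4
So the dimensions are [M⁻⁴ L⁶ T⁴ Θ⁻⁴].

M: -4, L: 6, T: 4, Θ: -4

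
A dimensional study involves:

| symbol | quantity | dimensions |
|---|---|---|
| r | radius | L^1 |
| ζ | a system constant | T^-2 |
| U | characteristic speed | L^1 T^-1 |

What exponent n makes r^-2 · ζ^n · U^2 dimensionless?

Balance the T exponent: (-2)·n from ζ, plus −2·(0) + 2·(-1) = -2 from the rest, must sum to zero.
-2n − 2 = 0, so n = -1.

-1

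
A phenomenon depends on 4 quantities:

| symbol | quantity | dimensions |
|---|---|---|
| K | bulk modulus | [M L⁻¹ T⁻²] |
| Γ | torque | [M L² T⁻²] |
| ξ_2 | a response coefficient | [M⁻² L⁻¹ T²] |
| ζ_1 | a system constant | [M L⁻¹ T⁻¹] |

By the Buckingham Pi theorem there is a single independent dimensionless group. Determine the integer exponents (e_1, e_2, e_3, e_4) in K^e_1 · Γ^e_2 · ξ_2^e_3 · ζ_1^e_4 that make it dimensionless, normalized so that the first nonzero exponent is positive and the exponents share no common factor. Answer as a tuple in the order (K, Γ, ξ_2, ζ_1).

M: e_1·(1) + e_2·(1) + e_3·(-2) + e_4·(1) = 0
L: e_1·(-1) + e_2·(2) + e_3·(-1) + e_4·(-1) = 0
T: e_1·(-2) + e_2·(-2) + e_3·(2) + e_4·(-1) = 0
Solving this homogeneous linear system for the smallest-integer solution (first nonzero entry positive) gives (1, -1, -1, -2).

(1, -1, -1, -2)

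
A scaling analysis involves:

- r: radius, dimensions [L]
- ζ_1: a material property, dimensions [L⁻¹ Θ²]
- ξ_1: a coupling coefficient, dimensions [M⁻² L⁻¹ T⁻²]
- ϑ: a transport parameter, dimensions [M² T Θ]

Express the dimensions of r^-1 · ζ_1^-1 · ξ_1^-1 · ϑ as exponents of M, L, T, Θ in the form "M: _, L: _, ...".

Collect each base-dimension exponent across the product:
  M: −(0) − (0) − (-2) + (2) = 4
  L: −(1) − (-1) − (-1) + (0) = 1
  T: −(0) − (0) − (-2) + (1) = 3
  Θ: −(0) − (2) − (0) + (1) = -1
So the dimensions are [M⁴ L T³ Θ⁻¹].

M: 4, L: 1, T: 3, Θ: -1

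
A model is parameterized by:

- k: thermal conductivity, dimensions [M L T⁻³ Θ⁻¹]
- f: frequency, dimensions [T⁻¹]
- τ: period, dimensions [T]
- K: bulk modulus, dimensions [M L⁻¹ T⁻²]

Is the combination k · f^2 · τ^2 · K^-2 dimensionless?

Sum the exponent of each base dimension across the product:
  M: [k]_M + 2·[f]_M + 2·[τ]_M − 2·[K]_M = (1) + 2·(0) + 2·(0) − 2·(1) = -1
  L: [k]_L + 2·[f]_L + 2·[τ]_L − 2·[K]_L = (1) + 2·(0) + 2·(0) − 2·(-1) = 3
  T: [k]_T + 2·[f]_T + 2·[τ]_T − 2·[K]_T = (-3) + 2·(-1) + 2·(1) − 2·(-2) = 1
  Θ: [k]_Θ + 2·[f]_Θ + 2·[τ]_Θ − 2·[K]_Θ = (-1) + 2·(0) + 2·(0) − 2·(0) = -1
Net dimensions [M⁻¹ L³ T Θ⁻¹] ≠ [1] — not dimensionless.

no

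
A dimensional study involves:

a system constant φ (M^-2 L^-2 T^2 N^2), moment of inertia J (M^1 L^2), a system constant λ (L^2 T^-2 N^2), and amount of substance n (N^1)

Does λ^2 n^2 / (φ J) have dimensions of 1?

Sum the exponent of each base dimension across the product:
  M: −[φ]_M − [J]_M + 2·[λ]_M + 2·[n]_M = −(-2) − (1) + 2·(0) + 2·(0) = 1
  L: −[φ]_L − [J]_L + 2·[λ]_L + 2·[n]_L = −(-2) − (2) + 2·(2) + 2·(0) = 4
  T: −[φ]_T − [J]_T + 2·[λ]_T + 2·[n]_T = −(2) − (0) + 2·(-2) + 2·(0) = -6
  N: −[φ]_N − [J]_N + 2·[λ]_N + 2·[n]_N = −(2) − (0) + 2·(2) + 2·(1) = 4
Net dimensions [M L⁴ T⁻⁶ N⁴] ≠ [1] — not dimensionless.

no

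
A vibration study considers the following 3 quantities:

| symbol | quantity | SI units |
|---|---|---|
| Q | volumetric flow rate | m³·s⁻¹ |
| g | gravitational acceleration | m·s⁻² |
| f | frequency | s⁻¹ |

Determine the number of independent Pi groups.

There are 3 variables and 2 base dimensions (L, T).
The dimension matrix has rank 2.
Independent dimensionless groups: 3 − 2 = 1.

1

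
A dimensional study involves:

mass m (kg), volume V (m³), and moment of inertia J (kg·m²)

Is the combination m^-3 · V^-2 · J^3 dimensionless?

Sum the exponent of each base dimension across the product:
  M: −3·[m]_M − 2·[V]_M + 3·[J]_M = −3·(1) − 2·(0) + 3·(1) = 0
  L: −3·[m]_L − 2·[V]_L + 3·[J]_L = −3·(0) − 2·(3) + 3·(2) = 0
  T: −3·[m]_T − 2·[V]_T + 3·[J]_T = −3·(0) − 2·(0) + 3·(0) = 0
All base exponents vanish — dimensionless.

yes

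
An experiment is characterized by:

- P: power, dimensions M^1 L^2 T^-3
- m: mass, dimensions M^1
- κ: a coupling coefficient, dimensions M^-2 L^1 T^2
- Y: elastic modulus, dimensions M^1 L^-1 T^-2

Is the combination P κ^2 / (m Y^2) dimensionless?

no

Sum the exponent of each base dimension across the product:
  M: [P]_M − [m]_M + 2·[κ]_M − 2·[Y]_M = (1) − (1) + 2·(-2) − 2·(1) = -6
  L: [P]_L − [m]_L + 2·[κ]_L − 2·[Y]_L = (2) − (0) + 2·(1) − 2·(-1) = 6
  T: [P]_T − [m]_T + 2·[κ]_T − 2·[Y]_T = (-3) − (0) + 2·(2) − 2·(-2) = 5
Net dimensions [M⁻⁶ L⁶ T⁵] ≠ [1] — not dimensionless.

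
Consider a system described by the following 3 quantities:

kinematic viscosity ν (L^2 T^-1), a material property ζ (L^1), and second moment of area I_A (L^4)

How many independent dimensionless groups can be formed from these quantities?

There are 3 variables and 2 base dimensions (L, T).
The dimension matrix has rank 2.
Independent dimensionless groups: 3 − 2 = 1.

1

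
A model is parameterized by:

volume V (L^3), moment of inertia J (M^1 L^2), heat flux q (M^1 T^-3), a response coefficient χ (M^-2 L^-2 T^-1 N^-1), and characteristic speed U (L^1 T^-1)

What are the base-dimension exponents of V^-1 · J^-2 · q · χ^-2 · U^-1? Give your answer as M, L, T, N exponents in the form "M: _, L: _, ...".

Collect each base-dimension exponent across the product:
  M: −(0) − 2·(1) + (1) − 2·(-2) − (0) = 3
  L: −(3) − 2·(2) + (0) − 2·(-2) − (1) = -4
  T: −(0) − 2·(0) + (-3) − 2·(-1) − (-1) = 0
  N: −(0) − 2·(0) + (0) − 2·(-1) − (0) = 2
So the dimensions are [M³ L⁻⁴ N²].

M: 3, L: -4, T: 0, N: 2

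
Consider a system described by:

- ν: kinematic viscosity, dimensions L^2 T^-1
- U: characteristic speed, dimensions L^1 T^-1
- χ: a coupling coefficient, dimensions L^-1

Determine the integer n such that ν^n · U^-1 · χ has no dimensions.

Balance the L exponent: (2)·n from ν, plus −(1) + (-1) = -2 from the rest, must sum to zero.
2n − 2 = 0, so n = 1.

1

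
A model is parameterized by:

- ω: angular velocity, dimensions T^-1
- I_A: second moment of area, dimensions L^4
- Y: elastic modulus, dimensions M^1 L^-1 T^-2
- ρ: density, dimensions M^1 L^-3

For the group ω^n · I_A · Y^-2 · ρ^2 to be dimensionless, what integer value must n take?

Balance the T exponent: (-1)·n from ω, plus (0) − 2·(-2) + 2·(0) = 4 from the rest, must sum to zero.
−n + 4 = 0, so n = 4.

4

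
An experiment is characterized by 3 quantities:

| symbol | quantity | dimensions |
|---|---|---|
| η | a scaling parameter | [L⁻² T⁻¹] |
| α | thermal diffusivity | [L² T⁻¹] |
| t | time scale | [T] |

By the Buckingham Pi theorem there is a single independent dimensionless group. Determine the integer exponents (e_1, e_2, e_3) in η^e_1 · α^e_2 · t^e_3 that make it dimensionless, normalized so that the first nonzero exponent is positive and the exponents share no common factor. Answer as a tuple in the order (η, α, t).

L: e_1·(-2) + e_2·(2) + e_3·(0) = 0
T: e_1·(-1) + e_2·(-1) + e_3·(1) = 0
Solving this homogeneous linear system for the smallest-integer solution (first nonzero entry positive) gives (1, 1, 2).

(1, 1, 2)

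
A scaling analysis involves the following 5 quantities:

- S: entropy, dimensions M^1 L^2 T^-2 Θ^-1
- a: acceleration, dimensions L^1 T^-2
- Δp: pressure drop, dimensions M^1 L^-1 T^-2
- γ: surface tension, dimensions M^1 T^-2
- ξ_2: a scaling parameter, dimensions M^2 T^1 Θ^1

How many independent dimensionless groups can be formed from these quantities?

There are 5 variables and 4 base dimensions (M, L, T, Θ).
The dimension matrix has rank 4.
Independent dimensionless groups: 5 − 4 = 1.

1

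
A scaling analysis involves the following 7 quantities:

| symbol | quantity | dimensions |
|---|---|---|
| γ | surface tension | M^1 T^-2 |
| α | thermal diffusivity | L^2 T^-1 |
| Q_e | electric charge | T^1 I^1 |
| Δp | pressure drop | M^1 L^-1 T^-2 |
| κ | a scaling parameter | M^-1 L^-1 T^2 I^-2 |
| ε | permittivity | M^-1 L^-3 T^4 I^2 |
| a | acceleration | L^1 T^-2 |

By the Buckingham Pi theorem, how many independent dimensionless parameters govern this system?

3

There are 7 variables and 4 base dimensions (M, L, T, I).
The dimension matrix has rank 4.
Independent dimensionless groups: 7 − 4 = 3.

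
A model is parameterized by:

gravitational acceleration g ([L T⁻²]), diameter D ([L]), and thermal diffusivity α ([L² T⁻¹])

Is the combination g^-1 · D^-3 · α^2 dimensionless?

yes

Sum the exponent of each base dimension across the product:
  M: −[g]_M − 3·[D]_M + 2·[α]_M = −(0) − 3·(0) + 2·(0) = 0
  L: −[g]_L − 3·[D]_L + 2·[α]_L = −(1) − 3·(1) + 2·(2) = 0
  T: −[g]_T − 3·[D]_T + 2·[α]_T = −(-2) − 3·(0) + 2·(-1) = 0
  Θ: −[g]_Θ − 3·[D]_Θ + 2·[α]_Θ = −(0) − 3·(0) + 2·(0) = 0
All base exponents vanish — dimensionless.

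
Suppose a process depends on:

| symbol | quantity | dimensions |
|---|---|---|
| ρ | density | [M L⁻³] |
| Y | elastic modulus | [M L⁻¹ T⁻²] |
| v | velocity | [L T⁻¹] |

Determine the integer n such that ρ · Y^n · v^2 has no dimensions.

-1

Balance the M exponent: (1)·n from Y, plus (1) + 2·(0) = 1 from the rest, must sum to zero.
n + 1 = 0, so n = -1.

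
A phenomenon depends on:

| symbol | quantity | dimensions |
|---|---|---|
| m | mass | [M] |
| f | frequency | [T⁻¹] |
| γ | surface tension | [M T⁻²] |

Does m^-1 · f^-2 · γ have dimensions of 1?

Sum the exponent of each base dimension across the product:
  M: −[m]_M − 2·[f]_M + [γ]_M = −(1) − 2·(0) + (1) = 0
  L: −[m]_L − 2·[f]_L + [γ]_L = −(0) − 2·(0) + (0) = 0
  T: −[m]_T − 2·[f]_T + [γ]_T = −(0) − 2·(-1) + (-2) = 0
All base exponents vanish — dimensionless.

yes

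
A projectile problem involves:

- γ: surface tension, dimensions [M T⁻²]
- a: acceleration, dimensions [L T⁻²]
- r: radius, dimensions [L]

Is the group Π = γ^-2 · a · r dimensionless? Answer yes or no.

Sum the exponent of each base dimension across the product:
  M: −2·[γ]_M + [a]_M + [r]_M = −2·(1) + (0) + (0) = -2
  L: −2·[γ]_L + [a]_L + [r]_L = −2·(0) + (1) + (1) = 2
  T: −2·[γ]_T + [a]_T + [r]_T = −2·(-2) + (-2) + (0) = 2
Net dimensions [M⁻² L² T²] ≠ [1] — not dimensionless.

no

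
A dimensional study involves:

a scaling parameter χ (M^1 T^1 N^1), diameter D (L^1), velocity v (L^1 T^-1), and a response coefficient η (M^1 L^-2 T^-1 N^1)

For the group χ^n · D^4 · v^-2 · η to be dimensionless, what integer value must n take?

Balance the M exponent: (1)·n from χ, plus 4·(0) − 2·(0) + (1) = 1 from the rest, must sum to zero.
n + 1 = 0, so n = -1.

-1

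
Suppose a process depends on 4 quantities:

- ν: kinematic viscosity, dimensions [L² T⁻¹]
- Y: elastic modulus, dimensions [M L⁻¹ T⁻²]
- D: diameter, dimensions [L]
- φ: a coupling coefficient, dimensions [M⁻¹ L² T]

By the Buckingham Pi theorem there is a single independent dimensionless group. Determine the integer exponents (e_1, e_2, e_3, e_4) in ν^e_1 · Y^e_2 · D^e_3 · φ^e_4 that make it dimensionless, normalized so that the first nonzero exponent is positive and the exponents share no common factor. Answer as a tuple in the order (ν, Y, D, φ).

(1, -1, -1, -1)

M: e_1·(0) + e_2·(1) + e_3·(0) + e_4·(-1) = 0
L: e_1·(2) + e_2·(-1) + e_3·(1) + e_4·(2) = 0
T: e_1·(-1) + e_2·(-2) + e_3·(0) + e_4·(1) = 0
Solving this homogeneous linear system for the smallest-integer solution (first nonzero entry positive) gives (1, -1, -1, -1).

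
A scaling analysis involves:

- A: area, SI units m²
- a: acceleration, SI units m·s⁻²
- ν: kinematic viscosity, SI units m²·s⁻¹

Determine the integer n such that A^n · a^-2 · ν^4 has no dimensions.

Balance the L exponent: (2)·n from A, plus −2·(1) + 4·(2) = 6 from the rest, must sum to zero.
2n + 6 = 0, so n = -3.

-3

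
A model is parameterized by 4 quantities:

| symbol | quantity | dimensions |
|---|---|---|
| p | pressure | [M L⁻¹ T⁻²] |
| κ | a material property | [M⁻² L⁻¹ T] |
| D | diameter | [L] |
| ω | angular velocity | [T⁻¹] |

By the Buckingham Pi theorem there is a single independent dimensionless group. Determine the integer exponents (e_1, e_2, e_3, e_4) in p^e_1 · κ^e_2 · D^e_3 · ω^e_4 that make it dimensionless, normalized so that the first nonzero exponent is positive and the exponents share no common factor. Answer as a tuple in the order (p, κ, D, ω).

(2, 1, 3, -3)

M: e_1·(1) + e_2·(-2) + e_3·(0) + e_4·(0) = 0
L: e_1·(-1) + e_2·(-1) + e_3·(1) + e_4·(0) = 0
T: e_1·(-2) + e_2·(1) + e_3·(0) + e_4·(-1) = 0
Solving this homogeneous linear system for the smallest-integer solution (first nonzero entry positive) gives (2, 1, 3, -3).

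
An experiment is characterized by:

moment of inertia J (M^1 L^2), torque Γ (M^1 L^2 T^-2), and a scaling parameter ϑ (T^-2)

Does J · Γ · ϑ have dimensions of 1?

Sum the exponent of each base dimension across the product:
  M: [J]_M + [Γ]_M + [ϑ]_M = (1) + (1) + (0) = 2
  L: [J]_L + [Γ]_L + [ϑ]_L = (2) + (2) + (0) = 4
  T: [J]_T + [Γ]_T + [ϑ]_T = (0) + (-2) + (-2) = -4
Net dimensions [M² L⁴ T⁻⁴] ≠ [1] — not dimensionless.

no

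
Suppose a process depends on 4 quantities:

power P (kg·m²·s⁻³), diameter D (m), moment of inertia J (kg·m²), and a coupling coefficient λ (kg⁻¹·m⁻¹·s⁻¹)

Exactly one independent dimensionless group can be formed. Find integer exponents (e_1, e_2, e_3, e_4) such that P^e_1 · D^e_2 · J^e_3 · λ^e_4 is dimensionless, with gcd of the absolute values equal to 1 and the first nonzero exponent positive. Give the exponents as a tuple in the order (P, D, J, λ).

M: e_1·(1) + e_2·(0) + e_3·(1) + e_4·(-1) = 0
L: e_1·(2) + e_2·(1) + e_3·(2) + e_4·(-1) = 0
T: e_1·(-3) + e_2·(0) + e_3·(0) + e_4·(-1) = 0
Solving this homogeneous linear system for the smallest-integer solution (first nonzero entry positive) gives (1, 3, -4, -3).

(1, 3, -4, -3)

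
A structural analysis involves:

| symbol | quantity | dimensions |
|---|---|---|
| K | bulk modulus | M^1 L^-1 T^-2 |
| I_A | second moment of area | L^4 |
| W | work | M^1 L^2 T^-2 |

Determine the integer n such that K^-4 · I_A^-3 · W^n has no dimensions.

Balance the M exponent: (1)·n from W, plus −4·(1) − 3·(0) = -4 from the rest, must sum to zero.
n − 4 = 0, so n = 4.

4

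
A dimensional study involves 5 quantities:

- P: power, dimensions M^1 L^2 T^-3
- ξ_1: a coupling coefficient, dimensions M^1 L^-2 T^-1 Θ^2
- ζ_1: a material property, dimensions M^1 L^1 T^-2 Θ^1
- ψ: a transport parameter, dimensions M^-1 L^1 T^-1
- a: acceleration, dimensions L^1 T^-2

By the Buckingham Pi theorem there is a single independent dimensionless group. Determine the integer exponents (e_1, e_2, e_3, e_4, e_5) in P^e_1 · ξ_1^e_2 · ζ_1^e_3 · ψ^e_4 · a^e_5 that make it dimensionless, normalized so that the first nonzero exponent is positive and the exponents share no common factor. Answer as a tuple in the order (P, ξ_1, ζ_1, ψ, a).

(3, 1, -2, 2, -4)

M: e_1·(1) + e_2·(1) + e_3·(1) + e_4·(-1) + e_5·(0) = 0
L: e_1·(2) + e_2·(-2) + e_3·(1) + e_4·(1) + e_5·(1) = 0
T: e_1·(-3) + e_2·(-1) + e_3·(-2) + e_4·(-1) + e_5·(-2) = 0
Θ: e_1·(0) + e_2·(2) + e_3·(1) + e_4·(0) + e_5·(0) = 0
Solving this homogeneous linear system for the smallest-integer solution (first nonzero entry positive) gives (3, 1, -2, 2, -4).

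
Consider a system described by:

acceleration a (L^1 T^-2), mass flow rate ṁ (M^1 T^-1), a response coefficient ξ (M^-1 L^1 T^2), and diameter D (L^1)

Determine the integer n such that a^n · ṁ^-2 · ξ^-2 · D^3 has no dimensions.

-1

Balance the L exponent: (1)·n from a, plus −2·(0) − 2·(1) + 3·(1) = 1 from the rest, must sum to zero.
n + 1 = 0, so n = -1.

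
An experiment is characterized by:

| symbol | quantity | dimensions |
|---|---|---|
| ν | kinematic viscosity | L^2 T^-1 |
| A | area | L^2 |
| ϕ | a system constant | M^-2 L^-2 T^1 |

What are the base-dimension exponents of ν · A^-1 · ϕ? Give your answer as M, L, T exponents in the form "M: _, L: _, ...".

Collect each base-dimension exponent across the product:
  M: (0) − (0) + (-2) = -2
  L: (2) − (2) + (-2) = -2
  T: (-1) − (0) + (1) = 0
So the dimensions are [M⁻² L⁻²].

M: -2, L: -2, T: 0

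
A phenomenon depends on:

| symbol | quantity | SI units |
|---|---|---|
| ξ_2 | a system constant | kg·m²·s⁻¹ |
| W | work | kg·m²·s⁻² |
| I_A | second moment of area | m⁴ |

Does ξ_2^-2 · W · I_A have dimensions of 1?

Sum the exponent of each base dimension across the product:
  M: −2·[ξ_2]_M + [W]_M + [I_A]_M = −2·(1) + (1) + (0) = -1
  L: −2·[ξ_2]_L + [W]_L + [I_A]_L = −2·(2) + (2) + (4) = 2
  T: −2·[ξ_2]_T + [W]_T + [I_A]_T = −2·(-1) + (-2) + (0) = 0
Net dimensions [M⁻¹ L²] ≠ [1] — not dimensionless.

no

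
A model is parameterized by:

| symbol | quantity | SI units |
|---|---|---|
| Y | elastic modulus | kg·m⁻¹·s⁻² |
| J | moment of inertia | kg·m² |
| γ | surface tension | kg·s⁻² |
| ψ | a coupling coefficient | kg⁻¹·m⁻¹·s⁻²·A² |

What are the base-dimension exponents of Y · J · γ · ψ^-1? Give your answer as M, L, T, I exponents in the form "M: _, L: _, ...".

M: 4, L: 2, T: -2, I: -2

Collect each base-dimension exponent across the product:
  M: (1) + (1) + (1) − (-1) = 4
  L: (-1) + (2) + (0) − (-1) = 2
  T: (-2) + (0) + (-2) − (-2) = -2
  I: (0) + (0) + (0) − (2) = -2
So the dimensions are [M⁴ L² T⁻² I⁻²].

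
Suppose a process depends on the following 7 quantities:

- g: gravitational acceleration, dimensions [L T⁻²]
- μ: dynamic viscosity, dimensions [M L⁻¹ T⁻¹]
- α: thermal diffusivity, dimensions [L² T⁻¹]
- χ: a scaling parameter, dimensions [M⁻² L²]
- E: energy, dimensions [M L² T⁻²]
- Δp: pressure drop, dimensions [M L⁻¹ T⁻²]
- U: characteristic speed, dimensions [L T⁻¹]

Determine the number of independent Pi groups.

4

There are 7 variables and 3 base dimensions (M, L, T).
The dimension matrix has rank 3.
Independent dimensionless groups: 7 − 3 = 4.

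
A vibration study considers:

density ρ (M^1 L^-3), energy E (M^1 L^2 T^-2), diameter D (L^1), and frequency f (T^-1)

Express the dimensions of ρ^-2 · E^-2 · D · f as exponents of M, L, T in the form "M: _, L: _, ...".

Collect each base-dimension exponent across the product:
  M: −2·(1) − 2·(1) + (0) + (0) = -4
  L: −2·(-3) − 2·(2) + (1) + (0) = 3
  T: −2·(0) − 2·(-2) + (0) + (-1) = 3
So the dimensions are [M⁻⁴ L³ T³].

M: -4, L: 3, T: 3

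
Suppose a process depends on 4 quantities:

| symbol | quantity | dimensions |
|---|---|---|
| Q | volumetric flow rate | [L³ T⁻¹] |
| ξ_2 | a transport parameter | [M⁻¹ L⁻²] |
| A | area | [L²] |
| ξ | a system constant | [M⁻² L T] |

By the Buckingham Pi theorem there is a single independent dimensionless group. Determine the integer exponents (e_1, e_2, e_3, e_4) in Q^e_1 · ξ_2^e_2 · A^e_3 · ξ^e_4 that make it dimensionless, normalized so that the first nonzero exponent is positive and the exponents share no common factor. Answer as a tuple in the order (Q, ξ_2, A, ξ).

M: e_1·(0) + e_2·(-1) + e_3·(0) + e_4·(-2) = 0
L: e_1·(3) + e_2·(-2) + e_3·(2) + e_4·(1) = 0
T: e_1·(-1) + e_2·(0) + e_3·(0) + e_4·(1) = 0
Solving this homogeneous linear system for the smallest-integer solution (first nonzero entry positive) gives (1, -2, -4, 1).

(1, -2, -4, 1)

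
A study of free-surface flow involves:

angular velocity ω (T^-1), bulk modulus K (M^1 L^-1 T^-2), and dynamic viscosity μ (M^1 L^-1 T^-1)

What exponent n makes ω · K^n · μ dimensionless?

-1

Balance the M exponent: (1)·n from K, plus (0) + (1) = 1 from the rest, must sum to zero.
n + 1 = 0, so n = -1.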